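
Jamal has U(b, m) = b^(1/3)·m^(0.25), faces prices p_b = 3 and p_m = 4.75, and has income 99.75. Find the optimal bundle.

MU_b = 1/3·b^(-2/3)·m^(0.25) and MU_m = 0.25·b^(1/3)·m^(-0.75).
MRS = MU_b/MU_m = (4/3)·m/b.
Tangency: set MRS = p_b/p_m = 3/4.75 = 12/19.
So (4/3)·m/b = 12/19, i.e. m = (9/19)·b.
Substitute into the budget 3·b + 4.75·m = 99.75: 5.25·b = 99.75, so b* = 19.
Then m* = (9/19)·19 = 9.

b* = 19, m* = 9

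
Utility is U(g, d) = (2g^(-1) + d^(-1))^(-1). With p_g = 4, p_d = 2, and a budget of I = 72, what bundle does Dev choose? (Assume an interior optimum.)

g* = 12, d* = 12

For CES with ρ = -1, MRS = (2/1)·(d/g)^2.
Tangency: set MRS = p_g/p_d = 4/2 = 2.
So (d/g)^2 = 1; taking the square root, d/g = 1, i.e. d = g.
Substitute into the budget 4·g + 2·d = 72: 6·g = 72, so g* = 12 and d* = 12.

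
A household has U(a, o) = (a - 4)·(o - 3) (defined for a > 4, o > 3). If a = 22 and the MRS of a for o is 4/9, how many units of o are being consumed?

MU_a = (o−3), MU_o = (a−4).
MRS = (o−3)/(a−4).
Substitute a = 22: MRS = (o − 3)/18. Setting this equal to 4/9 gives o − 3 = (4/9)·18 = 8, so o = 11.

o = 11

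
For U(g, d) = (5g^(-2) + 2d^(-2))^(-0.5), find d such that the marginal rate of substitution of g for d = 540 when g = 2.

For CES with ρ = -2, MRS = (5/2)·(d/g)^3.
Setting (5/2)·(d/2)^3 = 540 gives (d/2)^3 = 216, so d/2 = 6 and d = 12.

d = 12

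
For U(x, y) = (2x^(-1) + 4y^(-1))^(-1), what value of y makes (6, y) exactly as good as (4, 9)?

U depends on (x, y) only through S = 2x^(-1) + 4y^(-1), so equal utility means equal S. At (4, 9): S = 17/18.
With x = 6: 2·6^(-1) = 1/3, so 4y^(-1) = 17/18 − 1/3 = 11/18, i.e. y^(-1) = 11/72.
Hence y = 1/(11/72) = 72/11.
Check: U(6, 72/11) = 1.0588.

y = 72/11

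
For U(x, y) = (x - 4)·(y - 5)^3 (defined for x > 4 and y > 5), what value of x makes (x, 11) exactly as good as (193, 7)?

x = 11

U(193, 7) = 1512.
Set U(x, 11) = 1512 and solve.
With y = 11: (11 − 5)^3 = 216, so (x − 4) = 1512/216 = 7.
So x = 4 + 7 = 11.
Check: U(11, 11) = 1512.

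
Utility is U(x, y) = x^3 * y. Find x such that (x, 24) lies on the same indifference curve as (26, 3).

U(26, 3) = 52728.
Set U(x, 24) = 52728 and solve.
With y = 24: x^3 = 52728/24 = 2197; taking the cube root, x = 13.
Check: U(13, 24) = 52728.

x = 13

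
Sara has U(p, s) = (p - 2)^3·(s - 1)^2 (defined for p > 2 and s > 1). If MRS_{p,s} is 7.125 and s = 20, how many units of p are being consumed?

MU_p = 3·(p−2)^2·(s−1)^2, MU_s = 2·(p−2)^3·(s−1).
MRS = (3/2)·(s−1)/(p−2).
Substitute s = 20: MRS = 28.5/(p − 2). Setting this equal to 7.125 gives p − 2 = 28.5/7.125 = 4, so p = 6.

p = 6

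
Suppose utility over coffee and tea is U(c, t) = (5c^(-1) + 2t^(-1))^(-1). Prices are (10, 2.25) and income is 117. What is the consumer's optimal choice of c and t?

c* = 9, t* = 12

For CES with ρ = -1, MRS = (5/2)·(t/c)^2.
Tangency: set MRS = p_c/p_t = 10/2.25 = 40/9.
So (t/c)^2 = 16/9; taking the square root, t/c = 4/3, i.e. t = (4/3)·c.
Substitute into the budget 10·c + 2.25·t = 117: 13·c = 117, so c* = 9 and t* = (4/3)·9 = 12.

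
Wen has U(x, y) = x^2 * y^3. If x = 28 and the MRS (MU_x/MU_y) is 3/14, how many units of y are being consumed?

MU_x = 2·x·y^3 and MU_y = 3·x^2·y^2.
MRS = MU_x/MU_y = (2/3)·y/x.
Substitute x = 28: MRS = y/42. Setting y/42 = 3/14 gives y = (3/14)·42 = 9.

y = 9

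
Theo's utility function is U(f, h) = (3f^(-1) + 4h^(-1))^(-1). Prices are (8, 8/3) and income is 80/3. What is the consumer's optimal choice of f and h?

For CES with ρ = -1, MRS = (3/4)·(h/f)^2.
Tangency: set MRS = p_f/p_h = 8/(8/3) = 3.
So (h/f)^2 = 4; taking the square root, h/f = 2, i.e. h = 2·f.
Substitute into the budget 8·f + (8/3)·h = 80/3: (40/3)·f = 80/3, so f* = 2 and h* = 2·2 = 4.

f* = 2, h* = 4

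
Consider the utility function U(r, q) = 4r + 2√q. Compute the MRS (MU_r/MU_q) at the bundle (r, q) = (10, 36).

MU_r = 4, MU_q = 2/(2√q).
MRS = 4 ÷ (2/(2√q)).
At (10, 36): MRS = 24.
That is, one extra unit of r is worth 24 units of q at the margin.

MRS = 24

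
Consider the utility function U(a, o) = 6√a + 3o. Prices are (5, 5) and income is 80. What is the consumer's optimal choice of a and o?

MU_a = 6/(2√a), MU_o = 3.
MRS = 6/(2√a) ÷ 3.
Tangency: set MRS = p_a/p_o = 5/5 = 1.
MRS depends only on a: 1/√a = 1 ⇒ √a = 1/1 = 1 ⇒ a* = 1.
From the budget, 5·o = 80 − 5·1 = 75, so o* = 15.

a* = 1, o* = 15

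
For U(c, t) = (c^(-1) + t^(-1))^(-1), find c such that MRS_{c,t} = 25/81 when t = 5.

For CES with ρ = -1, MRS = (t/c)^2.
Setting (5/c)^2 = 25/81 gives 5/c = 5/9 and c = 9.

c = 9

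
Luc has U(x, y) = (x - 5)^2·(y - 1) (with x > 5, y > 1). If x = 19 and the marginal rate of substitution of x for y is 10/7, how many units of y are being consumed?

y = 11

MU_x = 2·(x−5)·(y−1), MU_y = (x−5)^2.
MRS = (2/1)·(y−1)/(x−5).
Substitute x = 19: MRS = (y − 1)/7. Setting this equal to 10/7 gives y − 1 = (10/7)·7 = 10, so y = 11.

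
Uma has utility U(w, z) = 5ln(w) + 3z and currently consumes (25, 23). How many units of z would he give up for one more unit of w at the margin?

MU_w = 5/w, MU_z = 3.
MRS = 5/w ÷ 3.
At (25, 23): MRS = 1/15.
The indifference curve has slope −1/15 at this bundle.

MRS = 1/15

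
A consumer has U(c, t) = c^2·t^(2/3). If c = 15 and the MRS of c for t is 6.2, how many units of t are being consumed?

MU_c = 2·c·t^(2/3) and MU_t = 2/3·c^2·t^(-1/3).
MRS = MU_c/MU_t = (3)·t/c.
Substitute c = 15: MRS = t/5. Setting t/5 = 6.2 gives t = 6.2·5 = 31.

t = 31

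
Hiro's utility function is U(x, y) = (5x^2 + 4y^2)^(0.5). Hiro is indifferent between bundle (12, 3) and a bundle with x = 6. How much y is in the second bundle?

U depends on (x, y) only through S = 5x^2 + 4y^2, so equal utility means equal S. At (12, 3): S = 756.
With x = 6: 5·6^2 = 180, so 4y^2 = 756 − 180 = 576, i.e. y^2 = 144.
Hence y = √144 = 12.
Check: U(6, 12) = 27.4955.

y = 12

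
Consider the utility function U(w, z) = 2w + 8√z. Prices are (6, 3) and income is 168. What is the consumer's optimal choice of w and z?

w* = 20, z* = 16

MU_w = 2, MU_z = 8/(2√z).
MRS = 2 ÷ (8/(2√z)).
Tangency: set MRS = p_w/p_z = 6/3 = 2.
MRS depends only on z: 0.5·√z = 2 ⇒ √z = 2/0.5 = 4 ⇒ z* = 16.
From the budget, 6·w = 168 − 3·16 = 120, so w* = 20.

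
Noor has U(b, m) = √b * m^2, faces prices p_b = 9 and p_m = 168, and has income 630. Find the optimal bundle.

b* = 14, m* = 3

MU_b = 0.5·b^(-0.5)·m^2 and MU_m = 2·√b·m.
MRS = MU_b/MU_m = (0.25)·m/b.
Tangency: set MRS = p_b/p_m = 9/168 = 3/56.
So (0.25)·m/b = 3/56, i.e. m = (3/14)·b.
Substitute into the budget 9·b + 168·m = 630: 45·b = 630, so b* = 14.
Then m* = (3/14)·14 = 3.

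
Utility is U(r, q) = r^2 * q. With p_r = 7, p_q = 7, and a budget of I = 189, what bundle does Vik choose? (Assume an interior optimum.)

r* = 18, q* = 9

MU_r = 2·r·q and MU_q = r^2.
MRS = MU_r/MU_q = (2/1)·q/r.
Tangency: set MRS = p_r/p_q = 7/7 = 1.
So (2/1)·q/r = 1, i.e. q = 0.5·r.
Substitute into the budget 7·r + 7·q = 189: 10.5·r = 189, so r* = 18.
Then q* = 0.5·18 = 9.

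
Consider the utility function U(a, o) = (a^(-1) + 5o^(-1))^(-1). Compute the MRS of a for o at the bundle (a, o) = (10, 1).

For CES with ρ = -1, MRS = (1/5)·(o/a)^2.
At (10, 1): MRS = 1/500.
The indifference curve has slope −1/500 at this bundle.

MRS = 1/500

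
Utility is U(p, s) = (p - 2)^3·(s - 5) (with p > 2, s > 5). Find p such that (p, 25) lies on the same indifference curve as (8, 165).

U(8, 165) = 34560.
Set U(p, 25) = 34560 and solve.
With s = 25: (25 − 5) = 20, so (p − 2)^3 = 34560/20 = 1728.
Taking the cube root (with p > 2): p − 2 = 12, so p = 14.
Check: U(14, 25) = 34560.

p = 14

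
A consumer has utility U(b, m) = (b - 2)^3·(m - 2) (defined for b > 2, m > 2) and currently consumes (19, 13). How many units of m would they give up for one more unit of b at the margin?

MRS = 33/17

MU_b = 3·(b−2)^2·(m−2), MU_m = (b−2)^3.
MRS = (3/1)·(m−2)/(b−2).
At (19, 13): MRS = 33/17.
That is, one extra unit of b is worth 33/17 units of m at the margin.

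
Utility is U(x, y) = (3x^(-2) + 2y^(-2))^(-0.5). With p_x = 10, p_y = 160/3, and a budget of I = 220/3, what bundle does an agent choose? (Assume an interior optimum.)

For CES with ρ = -2, MRS = (3/2)·(y/x)^3.
Tangency: set MRS = p_x/p_y = 10/(160/3) = 3/16.
So (y/x)^3 = 0.125; taking the cube root, y/x = 0.5, i.e. y = 0.5·x.
Substitute into the budget 10·x + (160/3)·y = 220/3: (110/3)·x = 220/3, so x* = 2 and y* = 0.5·2 = 1.

x* = 2, y* = 1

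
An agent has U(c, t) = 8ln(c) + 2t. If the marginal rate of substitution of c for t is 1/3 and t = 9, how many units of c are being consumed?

MU_c = 8/c, MU_t = 2.
MRS = 8/c ÷ 2.
MRS depends only on c: 4/c = 1/3 ⇒ c = 4/(1/3) = 12.

c = 12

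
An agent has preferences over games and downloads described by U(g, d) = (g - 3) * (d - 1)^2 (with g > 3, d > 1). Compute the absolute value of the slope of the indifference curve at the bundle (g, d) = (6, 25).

MU_g = (d−1)^2, MU_d = 2·(g−3)·(d−1).
MRS = (1/2)·(d−1)/(g−3).
At (6, 25): MRS = 4.
That is, one extra unit of g is worth 4 units of d at the margin.

MRS = 4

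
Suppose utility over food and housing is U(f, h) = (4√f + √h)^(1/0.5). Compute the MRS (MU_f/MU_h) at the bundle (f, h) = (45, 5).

MRS = 4/3

For CES with ρ = 0.5, MRS = (4/1)·√(h/f).
At (45, 5): MRS = 4/3.
So at (45, 5) the consumer would give up 4/3 units of h for one more unit of f.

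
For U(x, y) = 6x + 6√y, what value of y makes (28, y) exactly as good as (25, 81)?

y = 36

U(25, 81) = 204.
Set U(28, y) = 204 and solve.
With x = 28: 6√y = 204 − 6·28 = 36, so √y = 6 and y = 36.
Check: U(28, 36) = 204.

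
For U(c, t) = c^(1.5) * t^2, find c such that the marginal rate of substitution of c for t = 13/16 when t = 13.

c = 12

MU_c = 1.5·√c·t^2 and MU_t = 2·c^(1.5)·t.
MRS = MU_c/MU_t = (0.75)·t/c.
Substitute t = 13: MRS = 9.75/c. Setting 9.75/c = 13/16 gives c = 9.75/(13/16) = 12.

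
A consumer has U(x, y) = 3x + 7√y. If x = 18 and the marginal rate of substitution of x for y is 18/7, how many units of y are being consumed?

MU_x = 3, MU_y = 7/(2√y).
MRS = 3 ÷ (7/(2√y)).
MRS depends only on y: (6/7)·√y = 18/7 ⇒ √y = (18/7)/(6/7) = 3 ⇒ y = 9.

y = 9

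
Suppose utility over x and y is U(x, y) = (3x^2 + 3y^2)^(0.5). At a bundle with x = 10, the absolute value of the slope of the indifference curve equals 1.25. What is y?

y = 8

For CES with ρ = 2, MRS = (y/x)^(-1).
Setting (y/10)^(-1) = 1.25 gives y/10 = 0.8 and y = 8.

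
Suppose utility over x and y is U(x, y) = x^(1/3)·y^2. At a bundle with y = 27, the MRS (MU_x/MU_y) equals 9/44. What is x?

x = 22

MU_x = 1/3·x^(-2/3)·y^2 and MU_y = 2·x^(1/3)·y.
MRS = MU_x/MU_y = (1/6)·y/x.
Substitute y = 27: MRS = 4.5/x. Setting 4.5/x = 9/44 gives x = 4.5/(9/44) = 22.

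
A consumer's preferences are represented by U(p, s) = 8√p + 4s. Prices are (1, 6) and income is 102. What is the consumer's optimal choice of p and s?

MU_p = 8/(2√p), MU_s = 4.
MRS = 8/(2√p) ÷ 4.
Tangency: set MRS = p_p/p_s = 1/6.
MRS depends only on p: 1/√p = 1/6 ⇒ √p = 1/(1/6) = 6 ⇒ p* = 36.
From the budget, 6·s = 102 − 1·36 = 66, so s* = 11.

p* = 36, s* = 11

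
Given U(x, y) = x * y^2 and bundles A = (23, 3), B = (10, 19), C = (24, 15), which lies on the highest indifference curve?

Bundle C

Evaluate utility at each bundle:
U(A) = 207.
U(B) = 3610.
U(C) = 5400.
Highest utility is C, so C ≻ B ≻ A.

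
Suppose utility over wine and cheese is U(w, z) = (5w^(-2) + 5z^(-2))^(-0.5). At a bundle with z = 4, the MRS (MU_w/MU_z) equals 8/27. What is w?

w = 6

For CES with ρ = -2, MRS = (z/w)^3.
Setting (4/w)^3 = 8/27 gives 4/w = 2/3 and w = 6.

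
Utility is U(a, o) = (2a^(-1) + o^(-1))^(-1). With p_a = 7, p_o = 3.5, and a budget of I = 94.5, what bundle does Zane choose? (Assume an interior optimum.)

For CES with ρ = -1, MRS = (2/1)·(o/a)^2.
Tangency: set MRS = p_a/p_o = 7/3.5 = 2.
So (o/a)^2 = 1; taking the square root, o/a = 1, i.e. o = a.
Substitute into the budget 7·a + 3.5·o = 94.5: 10.5·a = 94.5, so a* = 9 and o* = 9.

a* = 9, o* = 9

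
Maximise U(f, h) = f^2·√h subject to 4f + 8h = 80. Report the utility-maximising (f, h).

MU_f = 2·f·√h and MU_h = 0.5·f^2·h^(-0.5).
MRS = MU_f/MU_h = (4)·h/f.
Tangency: set MRS = p_f/p_h = 4/8 = 0.5.
So (4)·h/f = 0.5, i.e. h = 0.125·f.
Substitute into the budget 4·f + 8·h = 80: 5·f = 80, so f* = 16.
Then h* = 0.125·16 = 2.

f* = 16, h* = 2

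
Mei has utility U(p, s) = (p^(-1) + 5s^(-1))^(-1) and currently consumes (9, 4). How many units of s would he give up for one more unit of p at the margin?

For CES with ρ = -1, MRS = (1/5)·(s/p)^2.
At (9, 4): MRS = 16/405.
The indifference curve has slope −16/405 at this bundle.

MRS = 16/405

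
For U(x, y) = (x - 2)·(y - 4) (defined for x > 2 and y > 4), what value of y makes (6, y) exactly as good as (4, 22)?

U(4, 22) = 36.
Set U(6, y) = 36 and solve.
With x = 6: (6 − 2) = 4, so (y − 4) = 36/4 = 9.
So y = 4 + 9 = 13.
Check: U(6, 13) = 36.

y = 13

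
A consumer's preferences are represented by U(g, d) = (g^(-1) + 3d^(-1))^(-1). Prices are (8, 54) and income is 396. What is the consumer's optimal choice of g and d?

g* = 9, d* = 6

For CES with ρ = -1, MRS = (1/3)·(d/g)^2.
Tangency: set MRS = p_g/p_d = 8/54 = 4/27.
So (d/g)^2 = 4/9; taking the square root, d/g = 2/3, i.e. d = (2/3)·g.
Substitute into the budget 8·g + 54·d = 396: 44·g = 396, so g* = 9 and d* = (2/3)·9 = 6.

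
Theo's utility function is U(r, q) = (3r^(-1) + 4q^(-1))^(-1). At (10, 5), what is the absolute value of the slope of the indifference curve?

MRS = 3/16

For CES with ρ = -1, MRS = (3/4)·(q/r)^2.
At (10, 5): MRS = 3/16.
The indifference curve has slope −3/16 at this bundle.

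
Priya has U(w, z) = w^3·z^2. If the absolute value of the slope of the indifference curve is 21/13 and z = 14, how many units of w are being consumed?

MU_w = 3·w^2·z^2 and MU_z = 2·w^3·z.
MRS = MU_w/MU_z = (3/2)·z/w.
Substitute z = 14: MRS = 21/w. Setting 21/w = 21/13 gives w = 21/(21/13) = 13.

w = 13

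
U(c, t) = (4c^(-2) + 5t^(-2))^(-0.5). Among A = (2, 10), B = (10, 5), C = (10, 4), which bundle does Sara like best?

Bundle B

Evaluate utility at each bundle:
U(A) = 0.976.
U(B) = 2.041.
U(C) = 1.684.
Highest utility is B, so B ≻ C ≻ A.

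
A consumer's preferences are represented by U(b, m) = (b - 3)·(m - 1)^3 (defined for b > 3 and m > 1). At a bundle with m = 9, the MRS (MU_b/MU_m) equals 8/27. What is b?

MU_b = (m−1)^3, MU_m = 3·(b−3)·(m−1)^2.
MRS = (1/3)·(m−1)/(b−3).
Substitute m = 9: MRS = (8/3)/(b − 3). Setting this equal to 8/27 gives b − 3 = (8/3)/(8/27) = 9, so b = 12.

b = 12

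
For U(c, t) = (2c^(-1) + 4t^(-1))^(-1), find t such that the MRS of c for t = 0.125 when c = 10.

For CES with ρ = -1, MRS = (2/4)·(t/c)^2.
Setting (2/4)·(t/10)^2 = 0.125 gives (t/10)^2 = 0.25, so t/10 = 0.5 and t = 5.

t = 5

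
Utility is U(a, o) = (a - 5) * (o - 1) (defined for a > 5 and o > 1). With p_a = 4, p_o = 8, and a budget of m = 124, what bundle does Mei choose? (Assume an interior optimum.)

a* = 17, o* = 7

MU_a = (o−1), MU_o = (a−5).
MRS = (o−1)/(a−5).
Tangency: set MRS = p_a/p_o = 4/8 = 0.5.
So (o − 1)/(a − 5) = 0.5, i.e. (o − 1) = 0.5·(a − 5).
Rewrite the budget in excess-of-subsistence terms: 4·(a − 5) + 8·(o − 1) = 124 − 4·5 − 8·1 = 96.
Substituting, 8·(a − 5) = 96, so a − 5 = 12 and a* = 17.
Then o − 1 = 0.5·12 = 6, so o* = 7.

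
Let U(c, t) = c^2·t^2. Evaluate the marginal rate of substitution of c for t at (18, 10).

MU_c = 2·c·t^2 and MU_t = 2·c^2·t.
MRS = MU_c/MU_t = t/c.
At (18, 10): MRS = 5/9.
So at (18, 10) the consumer would give up 5/9 units of t for one more unit of c.

MRS = 5/9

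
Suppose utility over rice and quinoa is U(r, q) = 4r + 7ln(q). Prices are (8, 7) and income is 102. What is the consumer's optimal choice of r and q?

r* = 11, q* = 2

MU_r = 4, MU_q = 7/q.
MRS = 4 ÷ (7/q).
Tangency: set MRS = p_r/p_q = 8/7.
MRS depends only on q: (4/7)·q = 8/7 ⇒ q* = (8/7)/(4/7) = 2.
From the budget, 8·r = 102 − 7·2 = 88, so r* = 11.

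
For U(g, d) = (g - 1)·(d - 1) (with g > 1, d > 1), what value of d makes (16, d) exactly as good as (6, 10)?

U(6, 10) = 45.
Set U(16, d) = 45 and solve.
With g = 16: (16 − 1) = 15, so (d − 1) = 45/15 = 3.
So d = 1 + 3 = 4.
Check: U(16, 4) = 45.

d = 4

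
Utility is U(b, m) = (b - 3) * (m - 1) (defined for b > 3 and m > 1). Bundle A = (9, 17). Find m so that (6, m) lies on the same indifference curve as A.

U(9, 17) = 96.
Set U(6, m) = 96 and solve.
With b = 6: (6 − 3) = 3, so (m − 1) = 96/3 = 32.
So m = 1 + 32 = 33.
Check: U(6, 33) = 96.

m = 33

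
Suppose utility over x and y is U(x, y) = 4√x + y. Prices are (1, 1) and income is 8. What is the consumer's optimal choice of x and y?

MU_x = 4/(2√x), MU_y = 1.
MRS = 4/(2√x) ÷ 1.
Tangency: set MRS = p_x/p_y = 1/1 = 1.
MRS depends only on x: 2/√x = 1 ⇒ √x = 2/1 = 2 ⇒ x* = 4.
From the budget, 1·y = 8 − 1·4 = 4, so y* = 4.

x* = 4, y* = 4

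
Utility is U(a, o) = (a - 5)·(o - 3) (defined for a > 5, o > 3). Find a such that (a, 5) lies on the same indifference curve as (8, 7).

U(8, 7) = 12.
Set U(a, 5) = 12 and solve.
With o = 5: (5 − 3) = 2, so (a − 5) = 12/2 = 6.
So a = 5 + 6 = 11.
Check: U(11, 5) = 12.

a = 11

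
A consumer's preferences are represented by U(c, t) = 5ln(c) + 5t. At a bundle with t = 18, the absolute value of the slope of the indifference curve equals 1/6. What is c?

MU_c = 5/c, MU_t = 5.
MRS = 5/c ÷ 5.
MRS depends only on c: 1/c = 1/6 ⇒ c = 1/(1/6) = 6.

c = 6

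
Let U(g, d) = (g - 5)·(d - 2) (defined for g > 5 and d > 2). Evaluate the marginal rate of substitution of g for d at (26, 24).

MU_g = (d−2), MU_d = (g−5).
MRS = (d−2)/(g−5).
At (26, 24): MRS = 22/21.
So at (26, 24) the consumer would give up 22/21 units of d for one more unit of g.

MRS = 22/21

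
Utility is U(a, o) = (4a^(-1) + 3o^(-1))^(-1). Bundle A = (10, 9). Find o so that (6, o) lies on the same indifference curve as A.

U depends on (a, o) only through S = 4a^(-1) + 3o^(-1), so equal utility means equal S. At (10, 9): S = 11/15.
With a = 6: 4·6^(-1) = 2/3, so 3o^(-1) = 11/15 − 2/3 = 1/15, i.e. o^(-1) = 1/45.
Hence o = 1/(1/45) = 45.
Check: U(6, 45) = 1.3636.

o = 45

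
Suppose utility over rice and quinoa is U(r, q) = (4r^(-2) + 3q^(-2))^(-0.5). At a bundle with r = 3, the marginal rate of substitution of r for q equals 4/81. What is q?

q = 1

For CES with ρ = -2, MRS = (4/3)·(q/r)^3.
Setting (4/3)·(q/3)^3 = 4/81 gives (q/3)^3 = 1/27, so q/3 = 1/3 and q = 1.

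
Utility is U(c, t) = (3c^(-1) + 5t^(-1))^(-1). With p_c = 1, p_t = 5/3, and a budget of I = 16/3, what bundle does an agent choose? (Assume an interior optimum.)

c* = 2, t* = 2

For CES with ρ = -1, MRS = (3/5)·(t/c)^2.
Tangency: set MRS = p_c/p_t = 1/(5/3) = 0.6.
So (t/c)^2 = 1; taking the square root, t/c = 1, i.e. t = c.
Substitute into the budget 1·c + (5/3)·t = 16/3: (8/3)·c = 16/3, so c* = 2 and t* = 2.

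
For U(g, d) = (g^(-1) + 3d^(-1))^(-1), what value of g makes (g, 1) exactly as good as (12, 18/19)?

g = 4

U depends on (g, d) only through S = g^(-1) + 3d^(-1), so equal utility means equal S. At (12, 18/19): S = 3.25.
With d = 1: 3·1^(-1) = 3, so g^(-1) = 3.25 − 3 = 0.25.
Hence g = 1/0.25 = 4.
Check: U(4, 1) = 0.3077.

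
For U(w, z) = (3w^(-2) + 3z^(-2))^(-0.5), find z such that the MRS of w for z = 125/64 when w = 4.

z = 5

For CES with ρ = -2, MRS = (z/w)^3.
Setting (z/4)^3 = 125/64 gives z/4 = 1.25 and z = 5.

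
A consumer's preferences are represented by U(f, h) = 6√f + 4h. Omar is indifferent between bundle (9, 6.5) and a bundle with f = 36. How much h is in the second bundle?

h = 2

U(9, 6.5) = 44.
Set U(36, h) = 44 and solve.
With f = 36: √36 = 6, so 4h = 44 − 6·6 = 8 and h = 2.
Check: U(36, 2) = 44.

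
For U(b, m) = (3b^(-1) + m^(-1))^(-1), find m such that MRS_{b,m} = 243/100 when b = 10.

m = 9

For CES with ρ = -1, MRS = (3/1)·(m/b)^2.
Setting (3/1)·(m/10)^2 = 243/100 gives (m/10)^2 = 81/100, so m/10 = 0.9 and m = 9.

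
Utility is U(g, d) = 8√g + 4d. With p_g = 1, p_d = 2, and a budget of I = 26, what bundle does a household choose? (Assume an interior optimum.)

MU_g = 8/(2√g), MU_d = 4.
MRS = 8/(2√g) ÷ 4.
Tangency: set MRS = p_g/p_d = 1/2 = 0.5.
MRS depends only on g: 1/√g = 0.5 ⇒ √g = 1/0.5 = 2 ⇒ g* = 4.
From the budget, 2·d = 26 − 1·4 = 22, so d* = 11.

g* = 4, d* = 11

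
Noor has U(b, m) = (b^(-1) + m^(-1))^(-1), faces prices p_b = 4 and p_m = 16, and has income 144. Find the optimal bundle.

b* = 12, m* = 6

For CES with ρ = -1, MRS = (m/b)^2.
Tangency: set MRS = p_b/p_m = 4/16 = 0.25.
So (m/b)^2 = 0.25; taking the square root, m/b = 0.5, i.e. m = 0.5·b.
Substitute into the budget 4·b + 16·m = 144: 12·b = 144, so b* = 12 and m* = 0.5·12 = 6.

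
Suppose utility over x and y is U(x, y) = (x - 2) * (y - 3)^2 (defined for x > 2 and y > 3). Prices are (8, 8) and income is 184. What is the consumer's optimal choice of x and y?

x* = 8, y* = 15

MU_x = (y−3)^2, MU_y = 2·(x−2)·(y−3).
MRS = (1/2)·(y−3)/(x−2).
Tangency: set MRS = p_x/p_y = 8/8 = 1.
So (1/2)·(y − 3)/(x − 2) = 1, i.e. (y − 3) = 2·(x − 2).
Rewrite the budget in excess-of-subsistence terms: 8·(x − 2) + 8·(y − 3) = 184 − 8·2 − 8·3 = 144.
Substituting, 24·(x − 2) = 144, so x − 2 = 6 and x* = 8.
Then y − 3 = 2·6 = 12, so y* = 15.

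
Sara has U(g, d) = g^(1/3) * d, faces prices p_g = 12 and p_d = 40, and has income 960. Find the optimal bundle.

MU_g = 1/3·g^(-2/3)·d and MU_d = g^(1/3).
MRS = MU_g/MU_d = (1/3)·d/g.
Tangency: set MRS = p_g/p_d = 12/40 = 0.3.
So (1/3)·d/g = 0.3, i.e. d = 0.9·g.
Substitute into the budget 12·g + 40·d = 960: 48·g = 960, so g* = 20.
Then d* = 0.9·20 = 18.

g* = 20, d* = 18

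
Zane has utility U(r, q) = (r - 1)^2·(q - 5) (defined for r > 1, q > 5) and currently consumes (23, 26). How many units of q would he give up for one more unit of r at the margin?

MU_r = 2·(r−1)·(q−5), MU_q = (r−1)^2.
MRS = (2/1)·(q−5)/(r−1).
At (23, 26): MRS = 21/11.
The indifference curve has slope −21/11 at this bundle.

MRS = 21/11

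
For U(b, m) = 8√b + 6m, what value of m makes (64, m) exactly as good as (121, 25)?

m = 29

U(121, 25) = 238.
Set U(64, m) = 238 and solve.
With b = 64: √64 = 8, so 6m = 238 − 8·8 = 174 and m = 29.
Check: U(64, 29) = 238.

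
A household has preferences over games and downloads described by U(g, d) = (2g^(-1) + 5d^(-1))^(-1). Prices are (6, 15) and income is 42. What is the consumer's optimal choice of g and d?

g* = 2, d* = 2

For CES with ρ = -1, MRS = (2/5)·(d/g)^2.
Tangency: set MRS = p_g/p_d = 6/15 = 0.4.
So (d/g)^2 = 1; taking the square root, d/g = 1, i.e. d = g.
Substitute into the budget 6·g + 15·d = 42: 21·g = 42, so g* = 2 and d* = 2.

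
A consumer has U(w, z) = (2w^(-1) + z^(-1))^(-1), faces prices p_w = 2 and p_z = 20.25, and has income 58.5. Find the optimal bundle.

For CES with ρ = -1, MRS = (2/1)·(z/w)^2.
Tangency: set MRS = p_w/p_z = 2/20.25 = 8/81.
So (z/w)^2 = 4/81; taking the square root, z/w = 2/9, i.e. z = (2/9)·w.
Substitute into the budget 2·w + 20.25·z = 58.5: 6.5·w = 58.5, so w* = 9 and z* = (2/9)·9 = 2.

w* = 9, z* = 2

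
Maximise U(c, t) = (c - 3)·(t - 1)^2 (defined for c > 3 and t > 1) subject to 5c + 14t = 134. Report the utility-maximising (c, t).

MU_c = (t−1)^2, MU_t = 2·(c−3)·(t−1).
MRS = (1/2)·(t−1)/(c−3).
Tangency: set MRS = p_c/p_t = 5/14.
So (1/2)·(t − 1)/(c − 3) = 5/14, i.e. (t − 1) = (5/7)·(c − 3).
Rewrite the budget in excess-of-subsistence terms: 5·(c − 3) + 14·(t − 1) = 134 − 5·3 − 14·1 = 105.
Substituting, 15·(c − 3) = 105, so c − 3 = 7 and c* = 10.
Then t − 1 = (5/7)·7 = 5, so t* = 6.

c* = 10, t* = 6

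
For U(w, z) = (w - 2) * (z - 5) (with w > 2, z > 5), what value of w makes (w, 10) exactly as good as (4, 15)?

U(4, 15) = 20.
Set U(w, 10) = 20 and solve.
With z = 10: (10 − 5) = 5, so (w − 2) = 20/5 = 4.
So w = 2 + 4 = 6.
Check: U(6, 10) = 20.

w = 6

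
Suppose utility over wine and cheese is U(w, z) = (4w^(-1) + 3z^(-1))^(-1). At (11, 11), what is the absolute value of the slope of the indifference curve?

For CES with ρ = -1, MRS = (4/3)·(z/w)^2.
At (11, 11): MRS = 4/3.
That is, one extra unit of w is worth 4/3 units of z at the margin.

MRS = 4/3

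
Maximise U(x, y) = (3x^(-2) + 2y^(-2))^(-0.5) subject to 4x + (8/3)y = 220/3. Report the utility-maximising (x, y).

x* = 11, y* = 11

For CES with ρ = -2, MRS = (3/2)·(y/x)^3.
Tangency: set MRS = p_x/p_y = 4/(8/3) = 1.5.
So (y/x)^3 = 1; taking the cube root, y/x = 1, i.e. y = x.
Substitute into the budget 4·x + (8/3)·y = 220/3: (20/3)·x = 220/3, so x* = 11 and y* = 11.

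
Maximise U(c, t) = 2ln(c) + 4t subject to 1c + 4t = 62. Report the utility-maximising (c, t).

c* = 2, t* = 15

MU_c = 2/c, MU_t = 4.
MRS = 2/c ÷ 4.
Tangency: set MRS = p_c/p_t = 1/4 = 0.25.
MRS depends only on c: 0.5/c = 0.25 ⇒ c* = 0.5/0.25 = 2.
From the budget, 4·t = 62 − 1·2 = 60, so t* = 15.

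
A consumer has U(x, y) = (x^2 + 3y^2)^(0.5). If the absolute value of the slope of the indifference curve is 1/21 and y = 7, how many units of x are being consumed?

For CES with ρ = 2, MRS = (1/3)·(y/x)^(-1).
Setting (1/3)·(7/x)^(-1) = 1/21 gives (7/x)^(-1) = 1/7, so 7/x = 7 and x = 1.

x = 1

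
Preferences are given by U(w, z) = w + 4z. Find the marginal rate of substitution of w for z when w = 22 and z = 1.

MU_w = 1, MU_z = 4, so MRS = 1/4 = 0.25 at every bundle.
At (22, 1): MRS = 0.25.
That is, one extra unit of w is worth 0.25 units of z at the margin.

MRS = 0.25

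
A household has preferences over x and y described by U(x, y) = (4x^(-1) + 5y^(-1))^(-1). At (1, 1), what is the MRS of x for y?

MRS = 0.8

For CES with ρ = -1, MRS = (4/5)·(y/x)^2.
At (1, 1): MRS = 0.8.
That is, one extra unit of x is worth 0.8 units of y at the margin.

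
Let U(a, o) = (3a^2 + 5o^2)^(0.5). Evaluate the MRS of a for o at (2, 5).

For CES with ρ = 2, MRS = (3/5)·(o/a)^(-1).
At (2, 5): MRS = 6/25.
So at (2, 5) the consumer would give up 6/25 units of o for one more unit of a.

MRS = 6/25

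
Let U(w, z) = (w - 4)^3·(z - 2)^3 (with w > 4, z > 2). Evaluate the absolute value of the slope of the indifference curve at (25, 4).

MU_w = 3·(w−4)^2·(z−2)^3, MU_z = 3·(w−4)^3·(z−2)^2.
MRS = (z−2)/(w−4).
At (25, 4): MRS = 2/21.
So at (25, 4) the consumer would give up 2/21 units of z for one more unit of w.

MRS = 2/21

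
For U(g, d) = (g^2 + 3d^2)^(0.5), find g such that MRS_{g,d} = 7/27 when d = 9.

For CES with ρ = 2, MRS = (1/3)·(d/g)^(-1).
Setting (1/3)·(9/g)^(-1) = 7/27 gives (9/g)^(-1) = 7/9, so 9/g = 9/7 and g = 7.

g = 7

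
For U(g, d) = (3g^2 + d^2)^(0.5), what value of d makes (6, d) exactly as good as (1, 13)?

U depends on (g, d) only through S = 3g^2 + d^2, so equal utility means equal S. At (1, 13): S = 172.
With g = 6: 3·6^2 = 108, so d^2 = 172 − 108 = 64.
Hence d = √64 = 8.
Check: U(6, 8) = 13.1149.

d = 8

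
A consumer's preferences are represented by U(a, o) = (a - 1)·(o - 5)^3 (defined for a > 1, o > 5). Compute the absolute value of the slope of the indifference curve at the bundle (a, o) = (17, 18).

MU_a = (o−5)^3, MU_o = 3·(a−1)·(o−5)^2.
MRS = (1/3)·(o−5)/(a−1).
At (17, 18): MRS = 13/48.
That is, one extra unit of a is worth 13/48 units of o at the margin.

MRS = 13/48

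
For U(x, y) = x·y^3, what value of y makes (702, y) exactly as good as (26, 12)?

y = 4

U(26, 12) = 44928.
Set U(702, y) = 44928 and solve.
With x = 702: y^3 = 44928/702 = 64; taking the cube root, y = 4.
Check: U(702, 4) = 44928.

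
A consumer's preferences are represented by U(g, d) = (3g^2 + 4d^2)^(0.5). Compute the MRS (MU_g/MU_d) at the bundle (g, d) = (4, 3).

For CES with ρ = 2, MRS = (3/4)·(d/g)^(-1).
At (4, 3): MRS = 1.
That is, one extra unit of g is worth 1 units of d at the margin.

MRS = 1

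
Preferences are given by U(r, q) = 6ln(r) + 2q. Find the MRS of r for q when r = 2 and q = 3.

MRS = 1.5

MU_r = 6/r, MU_q = 2.
MRS = 6/r ÷ 2.
At (2, 3): MRS = 1.5.
So at (2, 3) the consumer would give up 1.5 units of q for one more unit of r.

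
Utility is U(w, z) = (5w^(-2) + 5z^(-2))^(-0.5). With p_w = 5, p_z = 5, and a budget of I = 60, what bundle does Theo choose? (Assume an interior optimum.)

w* = 6, z* = 6

For CES with ρ = -2, MRS = (z/w)^3.
Tangency: set MRS = p_w/p_z = 5/5 = 1.
So (z/w)^3 = 1; taking the cube root, z/w = 1, i.e. z = w.
Substitute into the budget 5·w + 5·z = 60: 10·w = 60, so w* = 6 and z* = 6.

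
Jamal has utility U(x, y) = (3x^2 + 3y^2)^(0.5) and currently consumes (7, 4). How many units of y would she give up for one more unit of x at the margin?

For CES with ρ = 2, MRS = (y/x)^(-1).
At (7, 4): MRS = 1.75.
The indifference curve has slope −1.75 at this bundle.

MRS = 1.75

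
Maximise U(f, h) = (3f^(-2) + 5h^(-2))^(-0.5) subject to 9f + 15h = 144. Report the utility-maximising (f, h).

For CES with ρ = -2, MRS = (3/5)·(h/f)^3.
Tangency: set MRS = p_f/p_h = 9/15 = 0.6.
So (h/f)^3 = 1; taking the cube root, h/f = 1, i.e. h = f.
Substitute into the budget 9·f + 15·h = 144: 24·f = 144, so f* = 6 and h* = 6.

f* = 6, h* = 6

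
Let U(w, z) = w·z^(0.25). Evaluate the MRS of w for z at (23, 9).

MU_w = z^(0.25) and MU_z = 0.25·w·z^(-0.75).
MRS = MU_w/MU_z = (4)·z/w.
At (23, 9): MRS = 36/23.
The indifference curve has slope −36/23 at this bundle.

MRS = 36/23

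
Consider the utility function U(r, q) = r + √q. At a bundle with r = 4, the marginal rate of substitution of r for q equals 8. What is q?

MU_r = 1, MU_q = 1/(2√q).
MRS = 1 ÷ (1/(2√q)).
MRS depends only on q: 2·√q = 8 ⇒ √q = 8/2 = 4 ⇒ q = 16.

q = 16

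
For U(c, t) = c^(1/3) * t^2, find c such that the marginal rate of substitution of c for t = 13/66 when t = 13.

MU_c = 1/3·c^(-2/3)·t^2 and MU_t = 2·c^(1/3)·t.
MRS = MU_c/MU_t = (1/6)·t/c.
Substitute t = 13: MRS = (13/6)/c. Setting (13/6)/c = 13/66 gives c = (13/6)/(13/66) = 11.

c = 11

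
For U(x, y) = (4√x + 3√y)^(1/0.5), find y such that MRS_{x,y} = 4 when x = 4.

y = 36

For CES with ρ = 0.5, MRS = (4/3)·√(y/x).
Setting (4/3)·√(y/4) = 4 gives √(y/4) = 3, so y/4 = 9 and y = 36.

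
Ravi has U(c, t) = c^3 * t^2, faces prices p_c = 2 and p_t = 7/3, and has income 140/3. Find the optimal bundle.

MU_c = 3·c^2·t^2 and MU_t = 2·c^3·t.
MRS = MU_c/MU_t = (3/2)·t/c.
Tangency: set MRS = p_c/p_t = 2/(7/3) = 6/7.
So (3/2)·t/c = 6/7, i.e. t = (4/7)·c.
Substitute into the budget 2·c + (7/3)·t = 140/3: (10/3)·c = 140/3, so c* = 14.
Then t* = (4/7)·14 = 8.

c* = 14, t* = 8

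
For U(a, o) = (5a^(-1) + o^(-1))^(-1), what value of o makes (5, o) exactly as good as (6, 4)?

U depends on (a, o) only through S = 5a^(-1) + o^(-1), so equal utility means equal S. At (6, 4): S = 13/12.
With a = 5: 5·5^(-1) = 1, so o^(-1) = 13/12 − 1 = 1/12.
Hence o = 1/(1/12) = 12.
Check: U(5, 12) = 0.9231.

o = 12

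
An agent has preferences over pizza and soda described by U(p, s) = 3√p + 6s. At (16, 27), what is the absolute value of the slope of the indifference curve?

MRS = 1/16

MU_p = 3/(2√p), MU_s = 6.
MRS = 3/(2√p) ÷ 6.
At (16, 27): MRS = 1/16.
So at (16, 27) the consumer would give up 1/16 units of s for one more unit of p.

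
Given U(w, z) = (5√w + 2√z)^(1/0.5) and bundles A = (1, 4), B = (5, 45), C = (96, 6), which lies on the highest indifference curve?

Evaluate utility at each bundle:
U(A) = 81.000.
U(B) = 605.000.
U(C) = 2904.000.
Highest utility is C, so C ≻ B ≻ A.

Bundle C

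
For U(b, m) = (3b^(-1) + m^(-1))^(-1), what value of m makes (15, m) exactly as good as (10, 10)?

U depends on (b, m) only through S = 3b^(-1) + m^(-1), so equal utility means equal S. At (10, 10): S = 0.4.
With b = 15: 3·15^(-1) = 0.2, so m^(-1) = 0.4 − 0.2 = 0.2.
Hence m = 1/0.2 = 5.
Check: U(15, 5) = 2.5.

m = 5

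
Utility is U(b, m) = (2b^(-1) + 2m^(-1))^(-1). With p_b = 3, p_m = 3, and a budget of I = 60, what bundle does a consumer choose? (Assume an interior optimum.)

b* = 10, m* = 10

For CES with ρ = -1, MRS = (m/b)^2.
Tangency: set MRS = p_b/p_m = 3/3 = 1.
So (m/b)^2 = 1; taking the square root, m/b = 1, i.e. m = b.
Substitute into the budget 3·b + 3·m = 60: 6·b = 60, so b* = 10 and m* = 10.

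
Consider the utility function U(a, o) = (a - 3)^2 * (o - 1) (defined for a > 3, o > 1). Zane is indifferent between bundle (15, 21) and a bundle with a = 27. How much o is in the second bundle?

o = 6

U(15, 21) = 2880.
Set U(27, o) = 2880 and solve.
With a = 27: (27 − 3)^2 = 576, so (o − 1) = 2880/576 = 5.
So o = 1 + 5 = 6.
Check: U(27, 6) = 2880.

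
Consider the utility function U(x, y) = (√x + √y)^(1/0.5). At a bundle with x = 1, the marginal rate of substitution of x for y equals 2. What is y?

y = 4

For CES with ρ = 0.5, MRS = √(y/x).
Setting √(y/1) = 2 gives y/1 = 4 and y = 4.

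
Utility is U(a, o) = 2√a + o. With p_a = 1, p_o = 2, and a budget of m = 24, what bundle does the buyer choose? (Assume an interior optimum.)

MU_a = 2/(2√a), MU_o = 1.
MRS = 2/(2√a) ÷ 1.
Tangency: set MRS = p_a/p_o = 1/2 = 0.5.
MRS depends only on a: 1/√a = 0.5 ⇒ √a = 1/0.5 = 2 ⇒ a* = 4.
From the budget, 2·o = 24 − 1·4 = 20, so o* = 10.

a* = 4, o* = 10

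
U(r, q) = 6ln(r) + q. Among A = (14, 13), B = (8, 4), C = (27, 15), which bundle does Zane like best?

Evaluate utility at each bundle:
U(A) = 28.834.
U(B) = 16.477.
U(C) = 34.775.
Highest utility is C, so C ≻ A ≻ B.

Bundle C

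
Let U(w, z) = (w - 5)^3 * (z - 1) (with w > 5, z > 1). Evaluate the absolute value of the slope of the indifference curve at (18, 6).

MRS = 15/13

MU_w = 3·(w−5)^2·(z−1), MU_z = (w−5)^3.
MRS = (3/1)·(z−1)/(w−5).
At (18, 6): MRS = 15/13.
The indifference curve has slope −15/13 at this bundle.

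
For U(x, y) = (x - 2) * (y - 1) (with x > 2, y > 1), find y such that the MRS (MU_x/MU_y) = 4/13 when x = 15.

MU_x = (y−1), MU_y = (x−2).
MRS = (y−1)/(x−2).
Substitute x = 15: MRS = (y − 1)/13. Setting this equal to 4/13 gives y − 1 = (4/13)·13 = 4, so y = 5.

y = 5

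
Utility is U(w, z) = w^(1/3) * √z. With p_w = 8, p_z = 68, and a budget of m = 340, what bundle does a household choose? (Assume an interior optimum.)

MU_w = 1/3·w^(-2/3)·√z and MU_z = 0.5·w^(1/3)·z^(-0.5).
MRS = MU_w/MU_z = (2/3)·z/w.
Tangency: set MRS = p_w/p_z = 8/68 = 2/17.
So (2/3)·z/w = 2/17, i.e. z = (3/17)·w.
Substitute into the budget 8·w + 68·z = 340: 20·w = 340, so w* = 17.
Then z* = (3/17)·17 = 3.

w* = 17, z* = 3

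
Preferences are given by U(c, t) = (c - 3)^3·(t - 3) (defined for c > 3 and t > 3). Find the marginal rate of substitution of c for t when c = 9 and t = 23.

MU_c = 3·(c−3)^2·(t−3), MU_t = (c−3)^3.
MRS = (3/1)·(t−3)/(c−3).
At (9, 23): MRS = 10.
That is, one extra unit of c is worth 10 units of t at the margin.

MRS = 10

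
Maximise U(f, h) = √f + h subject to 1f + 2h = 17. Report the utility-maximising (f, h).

f* = 1, h* = 8

MU_f = 1/(2√f), MU_h = 1.
MRS = 1/(2√f) ÷ 1.
Tangency: set MRS = p_f/p_h = 1/2 = 0.5.
MRS depends only on f: 0.5/√f = 0.5 ⇒ √f = 0.5/0.5 = 1 ⇒ f* = 1.
From the budget, 2·h = 17 − 1·1 = 16, so h* = 8.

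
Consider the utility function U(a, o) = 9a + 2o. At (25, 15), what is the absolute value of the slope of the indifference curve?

MRS = 4.5

MU_a = 9, MU_o = 2, so MRS = 9/2 = 4.5 at every bundle.
At (25, 15): MRS = 4.5.
The indifference curve has slope −4.5 at this bundle.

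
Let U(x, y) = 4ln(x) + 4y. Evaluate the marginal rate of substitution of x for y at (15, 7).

MRS = 1/15

MU_x = 4/x, MU_y = 4.
MRS = 4/x ÷ 4.
At (15, 7): MRS = 1/15.
The indifference curve has slope −1/15 at this bundle.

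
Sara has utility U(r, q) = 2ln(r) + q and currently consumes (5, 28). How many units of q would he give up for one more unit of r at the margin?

MRS = 0.4

MU_r = 2/r, MU_q = 1.
MRS = 2/r ÷ 1.
At (5, 28): MRS = 0.4.
The indifference curve has slope −0.4 at this bundle.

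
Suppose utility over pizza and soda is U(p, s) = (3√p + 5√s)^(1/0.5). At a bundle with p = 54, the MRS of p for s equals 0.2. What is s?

s = 6

For CES with ρ = 0.5, MRS = (3/5)·√(s/p).
Setting (3/5)·√(s/54) = 0.2 gives √(s/54) = 1/3, so s/54 = 1/9 and s = 6.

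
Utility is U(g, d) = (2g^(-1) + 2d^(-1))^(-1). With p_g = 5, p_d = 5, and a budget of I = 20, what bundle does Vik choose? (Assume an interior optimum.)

For CES with ρ = -1, MRS = (d/g)^2.
Tangency: set MRS = p_g/p_d = 5/5 = 1.
So (d/g)^2 = 1; taking the square root, d/g = 1, i.e. d = g.
Substitute into the budget 5·g + 5·d = 20: 10·g = 20, so g* = 2 and d* = 2.

g* = 2, d* = 2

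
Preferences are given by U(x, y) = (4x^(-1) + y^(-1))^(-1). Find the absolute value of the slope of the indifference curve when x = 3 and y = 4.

For CES with ρ = -1, MRS = (4/1)·(y/x)^2.
At (3, 4): MRS = 64/9.
That is, one extra unit of x is worth 64/9 units of y at the margin.

MRS = 64/9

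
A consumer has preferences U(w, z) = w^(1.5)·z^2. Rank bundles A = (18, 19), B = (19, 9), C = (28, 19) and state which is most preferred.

Bundle C

Evaluate utility at each bundle:
U(A) = 27568.679.
U(B) = 6708.345.
U(C) = 53486.509.
Highest utility is C, so C ≻ A ≻ B.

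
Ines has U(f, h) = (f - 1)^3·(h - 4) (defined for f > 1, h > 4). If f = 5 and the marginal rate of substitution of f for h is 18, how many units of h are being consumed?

h = 28

MU_f = 3·(f−1)^2·(h−4), MU_h = (f−1)^3.
MRS = (3/1)·(h−4)/(f−1).
Substitute f = 5: MRS = (h − 4)/(4/3). Setting this equal to 18 gives h − 4 = 18·(4/3) = 24, so h = 28.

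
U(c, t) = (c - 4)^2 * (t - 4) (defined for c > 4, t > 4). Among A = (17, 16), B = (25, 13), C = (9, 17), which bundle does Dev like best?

Evaluate utility at each bundle:
U(A) = 2028.
U(B) = 3969.
U(C) = 325.
Highest utility is B, so B ≻ A ≻ C.

Bundle B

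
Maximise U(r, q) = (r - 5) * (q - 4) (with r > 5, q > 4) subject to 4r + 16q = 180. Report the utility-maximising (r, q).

MU_r = (q−4), MU_q = (r−5).
MRS = (q−4)/(r−5).
Tangency: set MRS = p_r/p_q = 4/16 = 0.25.
So (q − 4)/(r − 5) = 0.25, i.e. (q − 4) = 0.25·(r − 5).
Rewrite the budget in excess-of-subsistence terms: 4·(r − 5) + 16·(q − 4) = 180 − 4·5 − 16·4 = 96.
Substituting, 8·(r − 5) = 96, so r − 5 = 12 and r* = 17.
Then q − 4 = 0.25·12 = 3, so q* = 7.

r* = 17, q* = 7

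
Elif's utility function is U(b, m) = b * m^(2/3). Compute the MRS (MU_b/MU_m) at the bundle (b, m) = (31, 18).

MRS = 27/31

MU_b = m^(2/3) and MU_m = 2/3·b·m^(-1/3).
MRS = MU_b/MU_m = (1.5)·m/b.
At (31, 18): MRS = 27/31.
That is, one extra unit of b is worth 27/31 units of m at the margin.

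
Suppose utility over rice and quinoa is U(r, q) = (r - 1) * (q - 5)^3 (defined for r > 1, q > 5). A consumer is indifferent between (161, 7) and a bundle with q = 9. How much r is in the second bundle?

U(161, 7) = 1280.
Set U(r, 9) = 1280 and solve.
With q = 9: (9 − 5)^3 = 64, so (r − 1) = 1280/64 = 20.
So r = 1 + 20 = 21.
Check: U(21, 9) = 1280.

r = 21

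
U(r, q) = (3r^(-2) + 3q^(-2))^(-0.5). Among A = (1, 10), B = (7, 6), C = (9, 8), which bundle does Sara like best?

Evaluate utility at each bundle:
U(A) = 0.574.
U(B) = 2.630.
U(C) = 3.452.
Highest utility is C, so C ≻ B ≻ A.

Bundle C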